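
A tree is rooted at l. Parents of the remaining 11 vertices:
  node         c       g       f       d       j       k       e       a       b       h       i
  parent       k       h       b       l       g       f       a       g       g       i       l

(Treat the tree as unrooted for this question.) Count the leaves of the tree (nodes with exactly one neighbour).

4

The leaves are c, d, e, j.
That is 4 leaves.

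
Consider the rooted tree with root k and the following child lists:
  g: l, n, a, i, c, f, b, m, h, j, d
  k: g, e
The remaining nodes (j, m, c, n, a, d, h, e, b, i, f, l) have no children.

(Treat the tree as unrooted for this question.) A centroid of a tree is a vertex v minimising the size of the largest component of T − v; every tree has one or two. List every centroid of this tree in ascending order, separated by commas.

Delete g: the remaining components have sizes 2, 1, 1, 1, 1, 1, 1, 1, 1, 1, 1, 1. Max 2 ≤ 7, so g is a centroid.
No neighbour of g does as well, so g is the unique centroid.

g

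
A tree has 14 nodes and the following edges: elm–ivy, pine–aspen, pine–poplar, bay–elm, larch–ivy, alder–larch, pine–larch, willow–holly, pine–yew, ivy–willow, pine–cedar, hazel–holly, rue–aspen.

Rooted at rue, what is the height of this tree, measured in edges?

7

A deepest node is hazel, reached by rue-aspen-pine-larch-ivy-willow-holly-hazel.
That path has 7 edges, so the height is 7.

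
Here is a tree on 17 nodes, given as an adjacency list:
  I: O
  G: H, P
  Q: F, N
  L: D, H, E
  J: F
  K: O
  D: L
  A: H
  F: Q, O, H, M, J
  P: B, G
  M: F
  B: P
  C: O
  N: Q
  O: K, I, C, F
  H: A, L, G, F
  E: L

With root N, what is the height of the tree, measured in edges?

6

B sits deepest: N-Q-F-H-G-P-B — 6 edges from the root.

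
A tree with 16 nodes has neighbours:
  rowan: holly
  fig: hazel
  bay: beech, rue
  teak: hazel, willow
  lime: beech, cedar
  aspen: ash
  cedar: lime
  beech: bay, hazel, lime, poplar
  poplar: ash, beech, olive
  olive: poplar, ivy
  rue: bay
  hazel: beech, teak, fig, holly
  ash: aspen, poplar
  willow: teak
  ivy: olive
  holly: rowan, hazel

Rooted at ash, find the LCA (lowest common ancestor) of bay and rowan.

beech

bay's ancestor chain is bay, beech, poplar, ash and rowan's is rowan, holly, hazel, beech, poplar, ash; they first meet at beech.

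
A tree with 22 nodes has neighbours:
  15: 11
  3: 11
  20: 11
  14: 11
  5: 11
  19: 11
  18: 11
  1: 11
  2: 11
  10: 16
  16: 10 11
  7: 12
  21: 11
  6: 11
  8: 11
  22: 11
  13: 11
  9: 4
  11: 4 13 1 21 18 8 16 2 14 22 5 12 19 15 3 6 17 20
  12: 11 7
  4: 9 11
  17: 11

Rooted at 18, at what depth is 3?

Path from 18 to 3: 18 – 11 – 3, which has 2 edges.

2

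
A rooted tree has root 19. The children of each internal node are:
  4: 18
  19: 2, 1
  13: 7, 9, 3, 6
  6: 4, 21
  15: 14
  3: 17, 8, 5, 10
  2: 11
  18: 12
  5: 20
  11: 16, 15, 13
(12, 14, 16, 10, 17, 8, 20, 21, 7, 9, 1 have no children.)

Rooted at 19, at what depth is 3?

4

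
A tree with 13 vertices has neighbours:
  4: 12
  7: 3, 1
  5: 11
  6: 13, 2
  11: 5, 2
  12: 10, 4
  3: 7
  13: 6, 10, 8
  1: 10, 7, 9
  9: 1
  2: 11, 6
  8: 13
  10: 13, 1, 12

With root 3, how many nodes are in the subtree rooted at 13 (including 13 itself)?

Descendants of 13 (including itself): 13, 6, 8, 2, 11, 5. That's 6.

6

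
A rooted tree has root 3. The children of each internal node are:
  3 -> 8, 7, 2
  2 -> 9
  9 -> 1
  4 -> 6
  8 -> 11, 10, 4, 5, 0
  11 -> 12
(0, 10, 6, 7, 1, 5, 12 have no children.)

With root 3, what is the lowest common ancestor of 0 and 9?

0's ancestor chain is 0, 8, 3 and 9's is 9, 2, 3; they first meet at 3.

3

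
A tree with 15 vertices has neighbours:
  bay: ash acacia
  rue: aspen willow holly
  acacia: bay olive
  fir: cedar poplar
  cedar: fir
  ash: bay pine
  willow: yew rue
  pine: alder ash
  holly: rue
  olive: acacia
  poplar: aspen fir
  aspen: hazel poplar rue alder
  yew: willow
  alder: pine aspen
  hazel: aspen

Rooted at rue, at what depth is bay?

Path from rue to bay: rue → aspen → alder → pine → ash → bay, which has 5 edges.

5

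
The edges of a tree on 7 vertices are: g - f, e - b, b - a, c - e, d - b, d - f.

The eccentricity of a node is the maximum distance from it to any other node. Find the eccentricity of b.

Distances from b peak at 3, attained at g.
b–d–f–g

3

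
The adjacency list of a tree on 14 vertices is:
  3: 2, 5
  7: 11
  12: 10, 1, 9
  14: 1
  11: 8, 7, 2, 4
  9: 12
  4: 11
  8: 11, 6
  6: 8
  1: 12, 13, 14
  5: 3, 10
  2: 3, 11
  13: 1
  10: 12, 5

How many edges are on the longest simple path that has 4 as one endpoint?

8

Distances from 4 peak at 8, attained at 14 (13 also at distance 8).
4–11–2–3–5–10–12–1–14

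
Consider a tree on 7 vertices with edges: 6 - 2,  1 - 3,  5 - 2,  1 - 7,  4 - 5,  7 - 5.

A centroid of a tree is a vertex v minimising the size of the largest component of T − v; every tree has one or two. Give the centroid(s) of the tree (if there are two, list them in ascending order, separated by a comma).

5

Removing 5 splits the tree into components of sizes 3, 2, 1; the largest is 3 ≤ ⌊7/2⌋ = 3.
Every other node leaves some component of size > 3, so the centroid is unique.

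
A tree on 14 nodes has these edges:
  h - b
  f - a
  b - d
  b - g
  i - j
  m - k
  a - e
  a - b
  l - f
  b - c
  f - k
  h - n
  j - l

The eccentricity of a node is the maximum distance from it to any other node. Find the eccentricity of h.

6

Distances from h peak at 6, attained at i.
h-b-a-f-l-j-i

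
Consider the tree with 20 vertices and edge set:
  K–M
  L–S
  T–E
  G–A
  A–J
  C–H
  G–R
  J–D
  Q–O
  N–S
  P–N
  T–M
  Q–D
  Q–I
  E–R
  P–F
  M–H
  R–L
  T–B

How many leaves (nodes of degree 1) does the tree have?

6

Exactly 6 nodes have a single neighbour: B, C, F, I, K, O.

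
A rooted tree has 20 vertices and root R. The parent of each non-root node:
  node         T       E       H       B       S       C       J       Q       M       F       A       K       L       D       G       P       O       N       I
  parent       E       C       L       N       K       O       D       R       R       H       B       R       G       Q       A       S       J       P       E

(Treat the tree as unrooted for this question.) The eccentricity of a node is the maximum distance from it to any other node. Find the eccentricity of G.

14

A farthest node from G is I (T also at distance 14).
The path G–A–B–N–P–S–K–R–Q–D–J–O–C–E–I has 14 edges.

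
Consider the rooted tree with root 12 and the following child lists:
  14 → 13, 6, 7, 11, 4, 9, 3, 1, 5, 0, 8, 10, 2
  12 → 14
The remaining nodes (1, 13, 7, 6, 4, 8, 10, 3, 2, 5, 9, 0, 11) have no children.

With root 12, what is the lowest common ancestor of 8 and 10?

14

Path 8→root: 8 14 12; path 10→root: 10 14 12.
First common node: 14.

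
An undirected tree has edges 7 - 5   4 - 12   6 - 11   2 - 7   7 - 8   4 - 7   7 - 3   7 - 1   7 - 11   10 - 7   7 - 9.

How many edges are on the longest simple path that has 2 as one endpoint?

3

Distances from 2 peak at 3, attained at 6 (12 also at distance 3).
2–7–11–6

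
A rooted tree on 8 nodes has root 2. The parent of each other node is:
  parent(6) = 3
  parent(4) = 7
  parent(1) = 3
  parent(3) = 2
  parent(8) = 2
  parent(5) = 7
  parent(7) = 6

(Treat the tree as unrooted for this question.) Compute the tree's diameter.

5

BFS from 4 reaches 8 last, at distance 5; BFS from 8 confirms no node is farther.
Path: 4 - 7 - 6 - 3 - 2 - 8.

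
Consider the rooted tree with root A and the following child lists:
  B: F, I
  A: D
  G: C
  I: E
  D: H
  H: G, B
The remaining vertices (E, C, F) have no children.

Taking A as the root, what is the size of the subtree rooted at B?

4

The subtree rooted at B contains: B, I, F, E — 4 nodes.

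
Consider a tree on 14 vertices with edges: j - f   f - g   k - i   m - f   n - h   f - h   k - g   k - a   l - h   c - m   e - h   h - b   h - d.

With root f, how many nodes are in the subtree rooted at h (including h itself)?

6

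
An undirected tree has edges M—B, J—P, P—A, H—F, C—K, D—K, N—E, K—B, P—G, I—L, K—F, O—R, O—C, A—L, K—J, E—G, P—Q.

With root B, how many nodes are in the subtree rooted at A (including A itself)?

Descendants of A (including itself): A, L, I. That's 3.

3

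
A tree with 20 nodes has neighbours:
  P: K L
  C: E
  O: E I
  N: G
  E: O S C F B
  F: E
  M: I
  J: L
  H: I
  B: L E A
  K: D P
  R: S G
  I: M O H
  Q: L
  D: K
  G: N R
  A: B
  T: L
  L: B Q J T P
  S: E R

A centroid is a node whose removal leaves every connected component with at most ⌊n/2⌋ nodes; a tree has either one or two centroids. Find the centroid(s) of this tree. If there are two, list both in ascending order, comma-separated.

Removing E splits the tree into components of sizes 9, 4, 4, 1, 1; the largest is 9 ≤ ⌊20/2⌋ = 10.
No neighbour of E does as well, so E is the unique centroid.

E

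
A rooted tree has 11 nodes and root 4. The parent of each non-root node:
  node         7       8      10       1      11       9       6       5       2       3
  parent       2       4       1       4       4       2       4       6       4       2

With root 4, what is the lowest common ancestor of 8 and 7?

8's ancestor chain is 8, 4 and 7's is 7, 2, 4; they first meet at 4.

4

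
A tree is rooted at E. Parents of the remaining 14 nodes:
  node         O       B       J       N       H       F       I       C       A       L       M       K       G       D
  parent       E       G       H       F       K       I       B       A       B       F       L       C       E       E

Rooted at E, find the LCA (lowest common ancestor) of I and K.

Path I→root: I B G E; path K→root: K C A B G E.
First common node: B.

B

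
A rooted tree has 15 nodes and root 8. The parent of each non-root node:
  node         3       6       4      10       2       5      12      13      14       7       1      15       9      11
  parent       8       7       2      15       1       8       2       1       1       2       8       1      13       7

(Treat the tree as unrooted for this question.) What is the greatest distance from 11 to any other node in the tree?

5

The node farthest from 11 is 3 (5, 10, 9 also at distance 5), via 11 – 7 – 2 – 1 – 8 – 3 — 5 edges.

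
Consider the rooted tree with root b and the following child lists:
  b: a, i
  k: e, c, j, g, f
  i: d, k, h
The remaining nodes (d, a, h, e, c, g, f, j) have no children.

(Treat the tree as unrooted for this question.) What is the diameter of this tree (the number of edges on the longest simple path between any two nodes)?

Starting from a, a farthest node is j at distance 4.
One longest path: a – b – i – k – j.
So the diameter is 4.

4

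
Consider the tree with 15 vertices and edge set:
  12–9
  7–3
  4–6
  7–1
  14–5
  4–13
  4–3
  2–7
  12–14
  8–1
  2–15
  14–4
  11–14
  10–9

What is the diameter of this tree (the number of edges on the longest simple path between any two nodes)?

A longest path is 15 - 2 - 7 - 3 - 4 - 14 - 12 - 9 - 10, with 8 edges.

8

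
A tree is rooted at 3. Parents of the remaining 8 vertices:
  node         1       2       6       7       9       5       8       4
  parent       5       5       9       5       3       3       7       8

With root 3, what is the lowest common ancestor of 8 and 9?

3

Path 8→root: 8 7 5 3; path 9→root: 9 3.
First common node: 3.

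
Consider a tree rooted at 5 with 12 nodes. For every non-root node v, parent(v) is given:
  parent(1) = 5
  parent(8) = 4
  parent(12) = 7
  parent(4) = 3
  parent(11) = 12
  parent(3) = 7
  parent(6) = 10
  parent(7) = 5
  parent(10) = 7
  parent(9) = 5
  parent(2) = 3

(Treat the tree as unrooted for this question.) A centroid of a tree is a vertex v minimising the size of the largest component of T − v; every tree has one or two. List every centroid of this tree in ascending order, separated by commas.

7

Removing 7 splits the tree into components of sizes 4, 3, 2, 2; the largest is 4 ≤ ⌊12/2⌋ = 6.
Every other node leaves some component of size > 6, so the centroid is unique.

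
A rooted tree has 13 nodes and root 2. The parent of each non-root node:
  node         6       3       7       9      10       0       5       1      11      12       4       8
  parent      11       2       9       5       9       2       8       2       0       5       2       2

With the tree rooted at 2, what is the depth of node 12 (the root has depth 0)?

Path from 2 to 12: 2–8–5–12, which has 3 edges.

3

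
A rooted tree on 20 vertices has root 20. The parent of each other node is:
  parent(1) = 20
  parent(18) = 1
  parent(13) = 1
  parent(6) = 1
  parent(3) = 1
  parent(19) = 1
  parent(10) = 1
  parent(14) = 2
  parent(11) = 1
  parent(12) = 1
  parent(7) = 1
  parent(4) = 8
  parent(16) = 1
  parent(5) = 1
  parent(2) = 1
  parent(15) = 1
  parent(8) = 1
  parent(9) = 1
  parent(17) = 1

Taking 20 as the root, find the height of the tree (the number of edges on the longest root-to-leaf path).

4 sits deepest: 20-1-8-4 — 3 edges from the root.

3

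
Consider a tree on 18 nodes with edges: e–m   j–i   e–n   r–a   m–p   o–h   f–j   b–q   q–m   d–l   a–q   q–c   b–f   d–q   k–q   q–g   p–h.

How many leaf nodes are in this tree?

8

The leaves are c, g, i, k, l, n, o, r.
That is 8 leaves.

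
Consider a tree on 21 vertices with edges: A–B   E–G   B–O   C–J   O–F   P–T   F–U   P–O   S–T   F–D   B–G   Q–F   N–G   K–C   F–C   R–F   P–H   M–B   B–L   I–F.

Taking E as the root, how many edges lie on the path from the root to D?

5

Climbing from D to the root: D–F–O–B–G–E. That's 5 steps.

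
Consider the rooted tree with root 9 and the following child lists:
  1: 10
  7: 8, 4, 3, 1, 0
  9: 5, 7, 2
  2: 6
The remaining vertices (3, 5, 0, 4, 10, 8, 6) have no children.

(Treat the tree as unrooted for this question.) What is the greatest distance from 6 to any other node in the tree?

5

The node farthest from 6 is 10, via 6–2–9–7–1–10 — 5 edges.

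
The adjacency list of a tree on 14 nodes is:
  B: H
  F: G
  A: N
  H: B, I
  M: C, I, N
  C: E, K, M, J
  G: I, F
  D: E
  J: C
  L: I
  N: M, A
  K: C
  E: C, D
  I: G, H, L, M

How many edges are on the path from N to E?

N - M - C - E: 3 edges.

3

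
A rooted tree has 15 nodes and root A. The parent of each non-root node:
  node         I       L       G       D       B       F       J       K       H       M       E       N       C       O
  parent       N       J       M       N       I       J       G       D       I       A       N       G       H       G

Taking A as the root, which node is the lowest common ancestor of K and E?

N

Ancestors of K (toward the root): K, D, N, G, M, A.
Ancestors of E: E, N, G, M, A.
The deepest node appearing in both lists is N.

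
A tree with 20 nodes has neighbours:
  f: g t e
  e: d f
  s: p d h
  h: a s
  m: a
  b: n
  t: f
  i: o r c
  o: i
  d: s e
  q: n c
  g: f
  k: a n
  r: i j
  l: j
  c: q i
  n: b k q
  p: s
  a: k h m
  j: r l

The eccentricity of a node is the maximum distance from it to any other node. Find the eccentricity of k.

Distances from k peak at 7, attained at t (g, l also at distance 7).
k–a–h–s–d–e–f–t

7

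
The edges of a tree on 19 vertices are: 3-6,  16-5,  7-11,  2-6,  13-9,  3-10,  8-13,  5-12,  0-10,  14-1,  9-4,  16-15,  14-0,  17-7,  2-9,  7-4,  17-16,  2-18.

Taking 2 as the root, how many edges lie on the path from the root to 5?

2 → 9 → 4 → 7 → 17 → 16 → 5 — 6 edges.

6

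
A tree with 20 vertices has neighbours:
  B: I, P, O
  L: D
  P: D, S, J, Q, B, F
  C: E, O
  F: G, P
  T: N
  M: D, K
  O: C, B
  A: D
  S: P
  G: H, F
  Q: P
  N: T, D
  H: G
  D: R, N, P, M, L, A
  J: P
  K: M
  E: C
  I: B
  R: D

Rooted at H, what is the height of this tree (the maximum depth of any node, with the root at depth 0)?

E sits deepest: H – G – F – P – B – O – C – E — 7 edges from the root.

7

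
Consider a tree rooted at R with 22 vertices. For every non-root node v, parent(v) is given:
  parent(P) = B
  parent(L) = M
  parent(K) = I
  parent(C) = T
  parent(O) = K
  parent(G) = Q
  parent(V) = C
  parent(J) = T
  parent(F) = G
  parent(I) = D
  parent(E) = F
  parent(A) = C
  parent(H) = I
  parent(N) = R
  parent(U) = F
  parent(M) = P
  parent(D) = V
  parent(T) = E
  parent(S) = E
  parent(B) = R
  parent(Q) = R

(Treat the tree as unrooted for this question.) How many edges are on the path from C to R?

6

The path is C–T–E–F–G–Q–R, which has 6 edges.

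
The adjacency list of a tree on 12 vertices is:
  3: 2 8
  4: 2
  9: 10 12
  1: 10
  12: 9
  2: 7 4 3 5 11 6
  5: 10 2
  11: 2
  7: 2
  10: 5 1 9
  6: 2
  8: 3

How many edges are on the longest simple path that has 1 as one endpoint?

A farthest node from 1 is 8.
The path 1 – 10 – 5 – 2 – 3 – 8 has 5 edges.

5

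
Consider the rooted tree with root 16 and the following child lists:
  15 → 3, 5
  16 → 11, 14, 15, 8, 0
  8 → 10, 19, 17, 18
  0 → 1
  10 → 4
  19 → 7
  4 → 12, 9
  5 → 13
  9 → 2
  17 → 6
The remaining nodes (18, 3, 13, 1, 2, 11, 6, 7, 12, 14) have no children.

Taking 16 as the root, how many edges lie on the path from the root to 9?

Climbing from 9 to the root: 9 – 4 – 10 – 8 – 16. That's 4 steps.

4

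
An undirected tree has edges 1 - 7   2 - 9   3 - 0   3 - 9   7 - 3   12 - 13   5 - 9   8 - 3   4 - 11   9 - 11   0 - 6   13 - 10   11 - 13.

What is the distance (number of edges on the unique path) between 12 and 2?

Walking from 12: 12 – 13 – 11 – 9 – 2. Length 4.

4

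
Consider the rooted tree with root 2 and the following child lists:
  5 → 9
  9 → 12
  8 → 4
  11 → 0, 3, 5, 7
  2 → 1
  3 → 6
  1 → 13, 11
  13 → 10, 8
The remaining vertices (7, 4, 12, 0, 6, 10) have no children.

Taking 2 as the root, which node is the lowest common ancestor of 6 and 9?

11

Path 6→root: 6 3 11 1 2; path 9→root: 9 5 11 1 2.
First common node: 11.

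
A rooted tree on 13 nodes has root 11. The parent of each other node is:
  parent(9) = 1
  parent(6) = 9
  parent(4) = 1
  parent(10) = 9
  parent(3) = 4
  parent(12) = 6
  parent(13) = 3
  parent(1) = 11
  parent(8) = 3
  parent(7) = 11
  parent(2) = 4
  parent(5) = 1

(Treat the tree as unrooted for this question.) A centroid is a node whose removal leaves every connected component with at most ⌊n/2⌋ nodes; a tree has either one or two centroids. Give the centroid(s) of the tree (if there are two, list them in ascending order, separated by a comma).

If 1 is removed the pieces have sizes 5, 4, 2, 1, all ≤ ⌊13/2⌋ = 6.
Every other node leaves some component of size > 6, so the centroid is unique.

1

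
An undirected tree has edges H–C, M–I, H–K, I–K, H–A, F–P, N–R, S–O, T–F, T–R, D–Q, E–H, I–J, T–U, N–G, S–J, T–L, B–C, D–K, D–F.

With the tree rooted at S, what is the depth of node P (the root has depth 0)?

Climbing from P to the root: P → F → D → K → I → J → S. That's 6 steps.

6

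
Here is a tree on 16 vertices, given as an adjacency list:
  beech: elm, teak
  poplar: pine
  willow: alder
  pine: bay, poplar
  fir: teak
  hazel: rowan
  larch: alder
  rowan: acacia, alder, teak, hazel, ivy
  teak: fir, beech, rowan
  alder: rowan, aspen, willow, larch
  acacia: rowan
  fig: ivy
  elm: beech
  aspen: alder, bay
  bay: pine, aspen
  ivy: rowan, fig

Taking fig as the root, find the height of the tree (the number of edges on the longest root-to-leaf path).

7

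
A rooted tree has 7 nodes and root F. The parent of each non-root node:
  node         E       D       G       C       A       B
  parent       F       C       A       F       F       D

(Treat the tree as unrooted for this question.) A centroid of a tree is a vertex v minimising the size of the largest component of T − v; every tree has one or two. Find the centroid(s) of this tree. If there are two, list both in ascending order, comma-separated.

F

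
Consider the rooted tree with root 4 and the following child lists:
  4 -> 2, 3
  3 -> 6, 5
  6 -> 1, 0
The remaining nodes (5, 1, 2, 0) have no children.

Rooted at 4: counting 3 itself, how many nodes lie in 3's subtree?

5

The subtree rooted at 3 contains: 3, 6, 5, 1, 0 — 5 nodes.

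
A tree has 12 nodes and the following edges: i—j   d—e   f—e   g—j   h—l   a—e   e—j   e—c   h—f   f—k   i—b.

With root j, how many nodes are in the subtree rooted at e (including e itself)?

8

Descendants of e (including itself): e, f, c, d, a, h, k, l. That's 8.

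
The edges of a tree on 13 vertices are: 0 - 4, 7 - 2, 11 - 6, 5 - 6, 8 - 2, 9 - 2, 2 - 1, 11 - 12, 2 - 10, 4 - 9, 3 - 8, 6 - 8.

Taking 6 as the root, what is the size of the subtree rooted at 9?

Descendants of 9 (including itself): 9, 4, 0. That's 3.

3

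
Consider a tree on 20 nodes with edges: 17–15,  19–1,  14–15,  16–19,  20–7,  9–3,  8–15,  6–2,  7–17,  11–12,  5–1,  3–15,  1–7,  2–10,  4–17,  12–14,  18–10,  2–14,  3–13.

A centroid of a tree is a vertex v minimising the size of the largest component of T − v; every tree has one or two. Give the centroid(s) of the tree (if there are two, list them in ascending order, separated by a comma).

If 15 is removed the pieces have sizes 8, 7, 3, 1, all ≤ ⌊20/2⌋ = 10.
Every other node leaves some component of size > 10, so the centroid is unique.

15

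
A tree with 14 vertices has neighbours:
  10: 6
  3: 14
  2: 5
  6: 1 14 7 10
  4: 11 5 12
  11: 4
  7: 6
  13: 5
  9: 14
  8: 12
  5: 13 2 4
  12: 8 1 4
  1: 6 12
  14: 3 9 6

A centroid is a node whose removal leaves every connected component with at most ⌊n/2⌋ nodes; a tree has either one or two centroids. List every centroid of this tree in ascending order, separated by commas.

If 1 is removed the pieces have sizes 7, 6, all ≤ ⌊14/2⌋ = 7.
12 is adjacent to 1 and is also a centroid (the largest component after removing it is likewise 7).

1, 12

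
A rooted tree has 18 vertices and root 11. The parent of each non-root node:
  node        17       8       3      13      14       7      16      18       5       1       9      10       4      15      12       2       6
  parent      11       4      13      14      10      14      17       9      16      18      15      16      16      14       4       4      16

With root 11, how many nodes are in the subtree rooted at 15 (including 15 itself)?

4

The subtree rooted at 15 contains: 15, 9, 18, 1 — 4 nodes.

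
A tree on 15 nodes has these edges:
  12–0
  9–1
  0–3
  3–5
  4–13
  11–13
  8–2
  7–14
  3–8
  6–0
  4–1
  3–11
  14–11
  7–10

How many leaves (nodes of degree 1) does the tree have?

Exactly 6 nodes have a single neighbour: 2, 5, 6, 9, 10, 12.

6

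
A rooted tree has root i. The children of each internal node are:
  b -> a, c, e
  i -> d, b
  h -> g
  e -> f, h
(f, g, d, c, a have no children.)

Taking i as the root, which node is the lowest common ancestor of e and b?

b

Ancestors of e (toward the root): e, b, i.
Ancestors of b: b, i.
The deepest node appearing in both lists is b.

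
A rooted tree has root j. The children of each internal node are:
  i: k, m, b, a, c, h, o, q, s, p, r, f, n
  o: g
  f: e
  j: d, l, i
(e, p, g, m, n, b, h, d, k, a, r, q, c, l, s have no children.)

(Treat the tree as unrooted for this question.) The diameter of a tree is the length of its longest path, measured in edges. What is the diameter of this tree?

4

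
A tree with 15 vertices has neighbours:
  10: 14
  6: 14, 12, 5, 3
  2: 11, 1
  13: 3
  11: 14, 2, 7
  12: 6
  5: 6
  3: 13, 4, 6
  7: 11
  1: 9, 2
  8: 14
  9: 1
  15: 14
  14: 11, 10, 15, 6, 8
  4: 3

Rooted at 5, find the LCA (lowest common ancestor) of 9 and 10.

Path 9→root: 9 1 2 11 14 6 5; path 10→root: 10 14 6 5.
First common node: 14.

14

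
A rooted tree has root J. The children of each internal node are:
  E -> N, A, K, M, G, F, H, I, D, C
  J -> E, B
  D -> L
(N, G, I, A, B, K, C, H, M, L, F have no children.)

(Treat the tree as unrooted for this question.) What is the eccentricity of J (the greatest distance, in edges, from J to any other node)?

The node farthest from J is L, via J–E–D–L — 3 edges.

3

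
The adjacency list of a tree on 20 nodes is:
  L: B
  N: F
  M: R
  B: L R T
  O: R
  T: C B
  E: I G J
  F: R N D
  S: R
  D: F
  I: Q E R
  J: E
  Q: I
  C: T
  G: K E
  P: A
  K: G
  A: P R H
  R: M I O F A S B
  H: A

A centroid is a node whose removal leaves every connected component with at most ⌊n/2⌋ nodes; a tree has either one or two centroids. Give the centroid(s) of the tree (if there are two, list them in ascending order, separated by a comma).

If R is removed the pieces have sizes 6, 4, 3, 3, 1, 1, 1, all ≤ ⌊20/2⌋ = 10.
No neighbour of R does as well, so R is the unique centroid.

R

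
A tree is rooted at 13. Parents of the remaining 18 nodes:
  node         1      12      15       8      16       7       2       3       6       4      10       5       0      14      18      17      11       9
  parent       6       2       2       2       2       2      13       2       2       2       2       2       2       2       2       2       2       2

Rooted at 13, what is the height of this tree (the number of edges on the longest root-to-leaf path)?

The longest root-to-leaf path is 13-2-6-1 (3 edges).

3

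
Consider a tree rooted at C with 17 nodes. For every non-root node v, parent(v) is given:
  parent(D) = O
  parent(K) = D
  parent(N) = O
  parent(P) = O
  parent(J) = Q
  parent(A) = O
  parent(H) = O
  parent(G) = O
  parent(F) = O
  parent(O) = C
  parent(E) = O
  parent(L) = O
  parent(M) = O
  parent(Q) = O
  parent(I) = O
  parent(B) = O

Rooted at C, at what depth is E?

2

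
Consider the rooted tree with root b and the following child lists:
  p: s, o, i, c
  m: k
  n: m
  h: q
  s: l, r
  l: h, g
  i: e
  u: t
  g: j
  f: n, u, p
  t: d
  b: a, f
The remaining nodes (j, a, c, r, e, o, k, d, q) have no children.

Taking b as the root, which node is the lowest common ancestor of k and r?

f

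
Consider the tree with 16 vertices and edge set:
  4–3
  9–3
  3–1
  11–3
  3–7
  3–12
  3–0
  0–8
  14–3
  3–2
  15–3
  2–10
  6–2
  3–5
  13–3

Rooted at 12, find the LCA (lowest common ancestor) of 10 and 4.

Path 10→root: 10 2 3 12; path 4→root: 4 3 12.
First common node: 3.

3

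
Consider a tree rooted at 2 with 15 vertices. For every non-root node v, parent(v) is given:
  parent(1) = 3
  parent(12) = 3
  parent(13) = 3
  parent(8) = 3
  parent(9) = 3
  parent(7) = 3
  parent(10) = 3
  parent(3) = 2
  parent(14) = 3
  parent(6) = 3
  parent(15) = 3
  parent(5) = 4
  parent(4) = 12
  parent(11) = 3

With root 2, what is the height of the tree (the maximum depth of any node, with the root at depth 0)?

4

The longest root-to-leaf path is 2 – 3 – 12 – 4 – 5 (4 edges).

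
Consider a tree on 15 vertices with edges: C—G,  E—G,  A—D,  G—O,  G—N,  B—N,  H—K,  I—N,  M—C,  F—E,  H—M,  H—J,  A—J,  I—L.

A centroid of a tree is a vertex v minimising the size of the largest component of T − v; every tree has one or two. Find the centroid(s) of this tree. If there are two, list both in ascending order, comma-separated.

Removing G splits the tree into components of sizes 7, 4, 2, 1; the largest is 7 ≤ ⌊15/2⌋ = 7.
Every other node leaves some component of size > 7, so the centroid is unique.

G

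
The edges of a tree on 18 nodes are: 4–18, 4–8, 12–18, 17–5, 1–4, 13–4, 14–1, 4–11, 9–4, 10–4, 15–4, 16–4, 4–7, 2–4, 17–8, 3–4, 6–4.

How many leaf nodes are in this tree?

The leaves are 2, 3, 5, 6, 7, 9, 10, 11, 12, 13, 14, 15, 16.
That is 13 leaves.

13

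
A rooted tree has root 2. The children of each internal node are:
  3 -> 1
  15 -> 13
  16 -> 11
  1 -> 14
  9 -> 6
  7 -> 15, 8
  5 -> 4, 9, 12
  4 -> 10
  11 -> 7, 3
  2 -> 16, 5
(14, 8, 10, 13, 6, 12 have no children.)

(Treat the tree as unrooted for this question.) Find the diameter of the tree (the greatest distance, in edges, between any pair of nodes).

8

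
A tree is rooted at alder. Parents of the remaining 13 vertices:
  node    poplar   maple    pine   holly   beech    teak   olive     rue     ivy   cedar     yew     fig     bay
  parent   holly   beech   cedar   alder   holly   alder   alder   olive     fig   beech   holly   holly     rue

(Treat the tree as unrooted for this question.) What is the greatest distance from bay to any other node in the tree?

The node farthest from bay is pine, via bay-rue-olive-alder-holly-beech-cedar-pine — 7 edges.

7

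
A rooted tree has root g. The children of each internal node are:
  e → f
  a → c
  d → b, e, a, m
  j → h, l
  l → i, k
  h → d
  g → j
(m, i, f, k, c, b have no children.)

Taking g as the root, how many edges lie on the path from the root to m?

g – j – h – d – m — 4 edges.

4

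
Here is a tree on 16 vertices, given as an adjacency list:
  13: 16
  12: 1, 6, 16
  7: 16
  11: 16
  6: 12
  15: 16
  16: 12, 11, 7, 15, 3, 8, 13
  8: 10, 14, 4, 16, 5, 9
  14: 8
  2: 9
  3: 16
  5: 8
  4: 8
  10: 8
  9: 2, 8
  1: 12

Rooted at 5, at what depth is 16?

2

5 – 8 – 16 — 2 edges.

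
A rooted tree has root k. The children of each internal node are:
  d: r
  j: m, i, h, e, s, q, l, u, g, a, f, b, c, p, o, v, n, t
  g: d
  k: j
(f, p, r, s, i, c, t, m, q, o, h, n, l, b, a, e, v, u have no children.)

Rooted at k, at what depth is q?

2

Climbing from q to the root: q → j → k. That's 2 steps.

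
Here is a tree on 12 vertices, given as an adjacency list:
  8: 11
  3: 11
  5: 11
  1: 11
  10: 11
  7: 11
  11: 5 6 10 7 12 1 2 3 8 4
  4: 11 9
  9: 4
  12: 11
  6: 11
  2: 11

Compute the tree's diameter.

3

BFS from 9 reaches 1 last, at distance 3; BFS from 1 confirms no node is farther.
Path: 9-4-11-1.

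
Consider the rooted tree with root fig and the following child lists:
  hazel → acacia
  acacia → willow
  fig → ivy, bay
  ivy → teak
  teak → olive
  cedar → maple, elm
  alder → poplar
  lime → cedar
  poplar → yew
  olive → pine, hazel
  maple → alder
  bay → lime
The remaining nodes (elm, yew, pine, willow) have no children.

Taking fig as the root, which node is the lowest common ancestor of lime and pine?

Ancestors of lime (toward the root): lime, bay, fig.
Ancestors of pine: pine, olive, teak, ivy, fig.
The deepest node appearing in both lists is fig.

fig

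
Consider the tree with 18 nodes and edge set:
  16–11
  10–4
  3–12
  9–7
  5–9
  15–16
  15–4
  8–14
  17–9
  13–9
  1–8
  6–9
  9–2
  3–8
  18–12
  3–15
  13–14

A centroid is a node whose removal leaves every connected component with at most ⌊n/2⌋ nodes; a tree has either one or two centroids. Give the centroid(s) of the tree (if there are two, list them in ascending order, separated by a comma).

If 8 is removed the pieces have sizes 8, 8, 1, all ≤ ⌊18/2⌋ = 9.
No neighbour of 8 does as well, so 8 is the unique centroid.

8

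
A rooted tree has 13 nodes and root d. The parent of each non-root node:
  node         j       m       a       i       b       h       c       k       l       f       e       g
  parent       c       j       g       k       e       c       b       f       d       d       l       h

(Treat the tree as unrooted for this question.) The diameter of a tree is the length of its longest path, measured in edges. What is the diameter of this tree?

10

A longest path is a – g – h – c – b – e – l – d – f – k – i, with 10 edges.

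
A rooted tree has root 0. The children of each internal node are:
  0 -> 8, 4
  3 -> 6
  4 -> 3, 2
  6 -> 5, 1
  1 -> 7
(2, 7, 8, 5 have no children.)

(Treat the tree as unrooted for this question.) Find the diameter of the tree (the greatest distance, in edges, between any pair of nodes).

Starting from 8, a farthest node is 7 at distance 6.
One longest path: 8-0-4-3-6-1-7.
So the diameter is 6.

6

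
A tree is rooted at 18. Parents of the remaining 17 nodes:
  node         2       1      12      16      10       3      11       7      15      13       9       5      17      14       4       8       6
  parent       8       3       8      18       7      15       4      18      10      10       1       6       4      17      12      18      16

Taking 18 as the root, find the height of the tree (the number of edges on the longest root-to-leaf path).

A deepest node is 9, reached by 18–7–10–15–3–1–9.
That path has 6 edges, so the height is 6.

6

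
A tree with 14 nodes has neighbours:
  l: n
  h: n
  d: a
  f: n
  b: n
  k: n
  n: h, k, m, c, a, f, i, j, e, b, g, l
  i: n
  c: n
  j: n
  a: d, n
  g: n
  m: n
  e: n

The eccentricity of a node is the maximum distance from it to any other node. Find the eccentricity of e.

3

The node farthest from e is d, via e–n–a–d — 3 edges.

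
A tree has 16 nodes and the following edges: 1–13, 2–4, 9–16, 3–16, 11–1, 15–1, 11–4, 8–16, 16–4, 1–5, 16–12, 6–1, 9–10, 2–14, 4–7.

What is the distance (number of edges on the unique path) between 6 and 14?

The path is 6–1–11–4–2–14, which has 5 edges.

5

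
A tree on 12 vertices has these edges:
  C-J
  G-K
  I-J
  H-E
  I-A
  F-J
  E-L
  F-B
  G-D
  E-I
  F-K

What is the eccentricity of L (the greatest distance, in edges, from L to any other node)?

7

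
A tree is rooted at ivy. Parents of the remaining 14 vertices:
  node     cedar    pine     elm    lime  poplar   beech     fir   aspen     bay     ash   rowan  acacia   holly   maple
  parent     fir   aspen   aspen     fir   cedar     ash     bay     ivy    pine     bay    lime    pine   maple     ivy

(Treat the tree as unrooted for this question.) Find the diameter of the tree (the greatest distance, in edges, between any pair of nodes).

8

BFS from holly reaches rowan last, at distance 8; BFS from rowan confirms no node is farther.
Path: holly - maple - ivy - aspen - pine - bay - fir - lime - rowan.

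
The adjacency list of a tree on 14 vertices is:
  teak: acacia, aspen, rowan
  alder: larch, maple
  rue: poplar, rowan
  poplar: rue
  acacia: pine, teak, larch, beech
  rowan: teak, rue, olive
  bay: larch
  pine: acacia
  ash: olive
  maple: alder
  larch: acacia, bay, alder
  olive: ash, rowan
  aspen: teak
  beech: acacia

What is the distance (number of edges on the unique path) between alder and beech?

Walking from alder: alder – larch – acacia – beech. Length 3.

3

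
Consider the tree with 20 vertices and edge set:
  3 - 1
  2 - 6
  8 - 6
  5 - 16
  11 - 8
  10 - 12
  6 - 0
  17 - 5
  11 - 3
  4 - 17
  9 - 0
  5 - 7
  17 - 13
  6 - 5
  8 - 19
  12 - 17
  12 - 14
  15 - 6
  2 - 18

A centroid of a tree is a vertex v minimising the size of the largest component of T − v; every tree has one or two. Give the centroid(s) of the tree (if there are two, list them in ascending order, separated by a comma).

6

If 6 is removed the pieces have sizes 9, 5, 2, 2, 1, all ≤ ⌊20/2⌋ = 10.
No neighbour of 6 does as well, so 6 is the unique centroid.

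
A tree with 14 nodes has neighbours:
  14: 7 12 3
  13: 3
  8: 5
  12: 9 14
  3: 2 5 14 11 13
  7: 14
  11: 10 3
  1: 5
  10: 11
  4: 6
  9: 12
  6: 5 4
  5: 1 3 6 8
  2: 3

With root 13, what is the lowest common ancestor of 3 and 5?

3's ancestor chain is 3, 13 and 5's is 5, 3, 13; they first meet at 3.

3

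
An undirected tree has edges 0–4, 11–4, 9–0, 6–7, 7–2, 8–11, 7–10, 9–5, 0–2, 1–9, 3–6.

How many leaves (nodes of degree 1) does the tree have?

5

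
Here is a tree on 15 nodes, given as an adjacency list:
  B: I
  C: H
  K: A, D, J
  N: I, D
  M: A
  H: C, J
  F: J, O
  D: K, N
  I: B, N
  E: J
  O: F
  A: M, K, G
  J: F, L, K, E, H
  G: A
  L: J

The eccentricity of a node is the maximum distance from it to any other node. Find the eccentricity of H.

6

A farthest node from H is B.
The path H-J-K-D-N-I-B has 6 edges.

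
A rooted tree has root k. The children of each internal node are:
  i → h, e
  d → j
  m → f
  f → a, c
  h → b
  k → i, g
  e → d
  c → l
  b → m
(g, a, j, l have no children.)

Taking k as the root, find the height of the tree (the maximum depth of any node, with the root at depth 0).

7

A deepest node is l, reached by k-i-h-b-m-f-c-l.
That path has 7 edges, so the height is 7.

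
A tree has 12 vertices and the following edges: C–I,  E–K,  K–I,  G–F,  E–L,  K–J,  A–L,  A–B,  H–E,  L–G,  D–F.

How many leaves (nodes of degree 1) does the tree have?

The leaves are B, C, D, H, J.
That is 5 leaves.

5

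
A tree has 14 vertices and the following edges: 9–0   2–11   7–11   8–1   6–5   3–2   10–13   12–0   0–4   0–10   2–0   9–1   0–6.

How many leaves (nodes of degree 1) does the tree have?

7

Degree-1 nodes: 3, 4, 5, 7, 8, 12, 13 — 7 of them.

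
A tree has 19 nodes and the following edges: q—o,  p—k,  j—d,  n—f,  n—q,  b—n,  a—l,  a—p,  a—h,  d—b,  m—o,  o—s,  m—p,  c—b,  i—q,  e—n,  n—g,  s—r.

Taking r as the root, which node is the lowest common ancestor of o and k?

o

Ancestors of o (toward the root): o, s, r.
Ancestors of k: k, p, m, o, s, r.
The deepest node appearing in both lists is o.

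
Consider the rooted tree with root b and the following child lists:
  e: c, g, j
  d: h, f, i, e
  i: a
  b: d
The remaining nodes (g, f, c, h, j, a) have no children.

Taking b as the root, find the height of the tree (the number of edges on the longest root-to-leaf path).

3

The longest root-to-leaf path is b → d → e → c (3 edges).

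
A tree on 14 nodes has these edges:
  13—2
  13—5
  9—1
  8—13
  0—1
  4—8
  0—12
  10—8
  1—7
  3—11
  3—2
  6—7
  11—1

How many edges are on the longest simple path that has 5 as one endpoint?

7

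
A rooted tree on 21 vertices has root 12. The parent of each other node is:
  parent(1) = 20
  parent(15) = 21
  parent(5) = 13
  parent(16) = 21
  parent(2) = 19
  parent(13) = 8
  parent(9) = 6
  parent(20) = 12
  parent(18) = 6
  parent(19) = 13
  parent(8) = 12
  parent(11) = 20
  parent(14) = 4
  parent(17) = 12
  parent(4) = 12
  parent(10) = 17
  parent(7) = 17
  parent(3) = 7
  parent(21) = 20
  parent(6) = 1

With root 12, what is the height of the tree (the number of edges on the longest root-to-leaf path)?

The longest root-to-leaf path is 12 – 20 – 1 – 6 – 9 (4 edges).

4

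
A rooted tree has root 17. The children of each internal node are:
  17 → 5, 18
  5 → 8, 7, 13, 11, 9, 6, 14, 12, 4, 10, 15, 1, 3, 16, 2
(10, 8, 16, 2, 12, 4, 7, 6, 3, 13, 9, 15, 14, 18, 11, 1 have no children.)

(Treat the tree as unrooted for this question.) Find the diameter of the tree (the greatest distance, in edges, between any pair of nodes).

3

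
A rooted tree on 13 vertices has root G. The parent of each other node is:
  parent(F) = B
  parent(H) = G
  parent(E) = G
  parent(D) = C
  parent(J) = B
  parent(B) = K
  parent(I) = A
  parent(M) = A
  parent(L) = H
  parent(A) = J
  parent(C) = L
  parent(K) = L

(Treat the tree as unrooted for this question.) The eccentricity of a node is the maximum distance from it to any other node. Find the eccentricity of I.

8

A farthest node from I is E.
The path I–A–J–B–K–L–H–G–E has 8 edges.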